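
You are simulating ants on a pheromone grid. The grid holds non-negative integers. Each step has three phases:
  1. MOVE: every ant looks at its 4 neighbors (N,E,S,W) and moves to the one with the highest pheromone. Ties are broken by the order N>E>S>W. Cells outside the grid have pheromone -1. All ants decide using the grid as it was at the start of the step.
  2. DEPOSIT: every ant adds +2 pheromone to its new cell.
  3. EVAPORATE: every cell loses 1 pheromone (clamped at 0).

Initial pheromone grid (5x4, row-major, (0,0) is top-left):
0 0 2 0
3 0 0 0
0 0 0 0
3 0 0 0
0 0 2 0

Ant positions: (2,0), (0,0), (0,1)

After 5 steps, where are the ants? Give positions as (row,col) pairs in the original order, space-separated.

Step 1: ant0:(2,0)->N->(1,0) | ant1:(0,0)->S->(1,0) | ant2:(0,1)->E->(0,2)
  grid max=6 at (1,0)
Step 2: ant0:(1,0)->N->(0,0) | ant1:(1,0)->N->(0,0) | ant2:(0,2)->E->(0,3)
  grid max=5 at (1,0)
Step 3: ant0:(0,0)->S->(1,0) | ant1:(0,0)->S->(1,0) | ant2:(0,3)->W->(0,2)
  grid max=8 at (1,0)
Step 4: ant0:(1,0)->N->(0,0) | ant1:(1,0)->N->(0,0) | ant2:(0,2)->E->(0,3)
  grid max=7 at (1,0)
Step 5: ant0:(0,0)->S->(1,0) | ant1:(0,0)->S->(1,0) | ant2:(0,3)->W->(0,2)
  grid max=10 at (1,0)

(1,0) (1,0) (0,2)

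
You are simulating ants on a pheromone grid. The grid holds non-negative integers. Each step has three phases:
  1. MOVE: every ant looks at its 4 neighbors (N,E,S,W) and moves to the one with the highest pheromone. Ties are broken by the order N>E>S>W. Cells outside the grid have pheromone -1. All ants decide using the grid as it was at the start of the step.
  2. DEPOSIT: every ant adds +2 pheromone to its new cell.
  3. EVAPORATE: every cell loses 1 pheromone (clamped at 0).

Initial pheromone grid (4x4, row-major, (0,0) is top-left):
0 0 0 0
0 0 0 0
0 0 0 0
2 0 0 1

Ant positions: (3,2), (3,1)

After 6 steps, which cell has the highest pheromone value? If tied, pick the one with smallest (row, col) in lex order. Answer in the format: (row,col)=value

Step 1: ant0:(3,2)->E->(3,3) | ant1:(3,1)->W->(3,0)
  grid max=3 at (3,0)
Step 2: ant0:(3,3)->N->(2,3) | ant1:(3,0)->N->(2,0)
  grid max=2 at (3,0)
Step 3: ant0:(2,3)->S->(3,3) | ant1:(2,0)->S->(3,0)
  grid max=3 at (3,0)
Step 4: ant0:(3,3)->N->(2,3) | ant1:(3,0)->N->(2,0)
  grid max=2 at (3,0)
Step 5: ant0:(2,3)->S->(3,3) | ant1:(2,0)->S->(3,0)
  grid max=3 at (3,0)
Step 6: ant0:(3,3)->N->(2,3) | ant1:(3,0)->N->(2,0)
  grid max=2 at (3,0)
Final grid:
  0 0 0 0
  0 0 0 0
  1 0 0 1
  2 0 0 1
Max pheromone 2 at (3,0)

Answer: (3,0)=2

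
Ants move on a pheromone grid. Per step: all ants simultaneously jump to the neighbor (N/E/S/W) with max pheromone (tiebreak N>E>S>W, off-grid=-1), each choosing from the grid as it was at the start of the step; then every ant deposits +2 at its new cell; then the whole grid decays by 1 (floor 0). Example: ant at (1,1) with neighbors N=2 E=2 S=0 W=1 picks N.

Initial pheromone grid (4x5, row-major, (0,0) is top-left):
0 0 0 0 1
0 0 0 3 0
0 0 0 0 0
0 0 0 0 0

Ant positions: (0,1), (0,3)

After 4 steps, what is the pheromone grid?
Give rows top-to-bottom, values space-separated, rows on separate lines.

After step 1: ants at (0,2),(1,3)
  0 0 1 0 0
  0 0 0 4 0
  0 0 0 0 0
  0 0 0 0 0
After step 2: ants at (0,3),(0,3)
  0 0 0 3 0
  0 0 0 3 0
  0 0 0 0 0
  0 0 0 0 0
After step 3: ants at (1,3),(1,3)
  0 0 0 2 0
  0 0 0 6 0
  0 0 0 0 0
  0 0 0 0 0
After step 4: ants at (0,3),(0,3)
  0 0 0 5 0
  0 0 0 5 0
  0 0 0 0 0
  0 0 0 0 0

0 0 0 5 0
0 0 0 5 0
0 0 0 0 0
0 0 0 0 0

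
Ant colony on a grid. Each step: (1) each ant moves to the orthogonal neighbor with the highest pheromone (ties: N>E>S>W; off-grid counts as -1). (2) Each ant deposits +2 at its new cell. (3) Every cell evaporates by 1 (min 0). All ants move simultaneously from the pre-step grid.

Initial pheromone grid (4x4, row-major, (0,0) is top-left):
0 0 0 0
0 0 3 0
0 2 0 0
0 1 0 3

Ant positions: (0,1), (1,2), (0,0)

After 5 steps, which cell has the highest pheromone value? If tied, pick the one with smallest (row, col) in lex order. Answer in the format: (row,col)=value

Answer: (0,2)=11

Derivation:
Step 1: ant0:(0,1)->E->(0,2) | ant1:(1,2)->N->(0,2) | ant2:(0,0)->E->(0,1)
  grid max=3 at (0,2)
Step 2: ant0:(0,2)->S->(1,2) | ant1:(0,2)->S->(1,2) | ant2:(0,1)->E->(0,2)
  grid max=5 at (1,2)
Step 3: ant0:(1,2)->N->(0,2) | ant1:(1,2)->N->(0,2) | ant2:(0,2)->S->(1,2)
  grid max=7 at (0,2)
Step 4: ant0:(0,2)->S->(1,2) | ant1:(0,2)->S->(1,2) | ant2:(1,2)->N->(0,2)
  grid max=9 at (1,2)
Step 5: ant0:(1,2)->N->(0,2) | ant1:(1,2)->N->(0,2) | ant2:(0,2)->S->(1,2)
  grid max=11 at (0,2)
Final grid:
  0 0 11 0
  0 0 10 0
  0 0 0 0
  0 0 0 0
Max pheromone 11 at (0,2)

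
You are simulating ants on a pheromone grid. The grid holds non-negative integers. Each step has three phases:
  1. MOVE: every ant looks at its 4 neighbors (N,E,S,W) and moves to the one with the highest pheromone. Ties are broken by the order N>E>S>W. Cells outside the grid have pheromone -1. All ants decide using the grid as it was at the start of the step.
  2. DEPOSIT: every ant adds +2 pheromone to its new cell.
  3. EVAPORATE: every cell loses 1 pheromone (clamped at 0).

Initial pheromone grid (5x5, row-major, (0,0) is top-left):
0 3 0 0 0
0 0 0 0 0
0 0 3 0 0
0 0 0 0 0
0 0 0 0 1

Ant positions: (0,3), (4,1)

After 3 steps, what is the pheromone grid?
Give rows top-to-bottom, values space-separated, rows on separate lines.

After step 1: ants at (0,4),(3,1)
  0 2 0 0 1
  0 0 0 0 0
  0 0 2 0 0
  0 1 0 0 0
  0 0 0 0 0
After step 2: ants at (1,4),(2,1)
  0 1 0 0 0
  0 0 0 0 1
  0 1 1 0 0
  0 0 0 0 0
  0 0 0 0 0
After step 3: ants at (0,4),(2,2)
  0 0 0 0 1
  0 0 0 0 0
  0 0 2 0 0
  0 0 0 0 0
  0 0 0 0 0

0 0 0 0 1
0 0 0 0 0
0 0 2 0 0
0 0 0 0 0
0 0 0 0 0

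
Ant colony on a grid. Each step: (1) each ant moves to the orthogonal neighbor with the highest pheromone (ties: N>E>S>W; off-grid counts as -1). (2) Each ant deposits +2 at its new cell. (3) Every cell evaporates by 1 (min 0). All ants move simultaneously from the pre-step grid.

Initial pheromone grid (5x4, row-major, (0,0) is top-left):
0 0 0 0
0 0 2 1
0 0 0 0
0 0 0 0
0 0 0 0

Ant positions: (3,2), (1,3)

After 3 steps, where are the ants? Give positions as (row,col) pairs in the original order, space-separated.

Step 1: ant0:(3,2)->N->(2,2) | ant1:(1,3)->W->(1,2)
  grid max=3 at (1,2)
Step 2: ant0:(2,2)->N->(1,2) | ant1:(1,2)->S->(2,2)
  grid max=4 at (1,2)
Step 3: ant0:(1,2)->S->(2,2) | ant1:(2,2)->N->(1,2)
  grid max=5 at (1,2)

(2,2) (1,2)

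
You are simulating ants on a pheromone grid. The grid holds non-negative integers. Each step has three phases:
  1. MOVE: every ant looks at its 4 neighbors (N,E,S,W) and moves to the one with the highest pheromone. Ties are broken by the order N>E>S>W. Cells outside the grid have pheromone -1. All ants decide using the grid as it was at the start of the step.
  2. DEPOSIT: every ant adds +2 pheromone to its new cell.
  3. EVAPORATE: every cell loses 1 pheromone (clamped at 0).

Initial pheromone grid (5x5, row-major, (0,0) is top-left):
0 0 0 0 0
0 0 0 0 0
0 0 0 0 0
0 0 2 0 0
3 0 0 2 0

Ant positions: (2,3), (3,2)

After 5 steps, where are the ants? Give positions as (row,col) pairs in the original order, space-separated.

Step 1: ant0:(2,3)->N->(1,3) | ant1:(3,2)->N->(2,2)
  grid max=2 at (4,0)
Step 2: ant0:(1,3)->N->(0,3) | ant1:(2,2)->S->(3,2)
  grid max=2 at (3,2)
Step 3: ant0:(0,3)->E->(0,4) | ant1:(3,2)->N->(2,2)
  grid max=1 at (0,4)
Step 4: ant0:(0,4)->S->(1,4) | ant1:(2,2)->S->(3,2)
  grid max=2 at (3,2)
Step 5: ant0:(1,4)->N->(0,4) | ant1:(3,2)->N->(2,2)
  grid max=1 at (0,4)

(0,4) (2,2)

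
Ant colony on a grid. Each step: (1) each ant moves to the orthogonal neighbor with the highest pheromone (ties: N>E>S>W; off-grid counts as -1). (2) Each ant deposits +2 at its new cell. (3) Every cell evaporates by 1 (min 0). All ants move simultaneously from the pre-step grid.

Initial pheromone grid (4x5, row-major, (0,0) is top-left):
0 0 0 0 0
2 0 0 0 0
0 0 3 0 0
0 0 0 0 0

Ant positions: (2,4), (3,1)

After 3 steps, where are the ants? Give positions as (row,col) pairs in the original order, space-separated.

Step 1: ant0:(2,4)->N->(1,4) | ant1:(3,1)->N->(2,1)
  grid max=2 at (2,2)
Step 2: ant0:(1,4)->N->(0,4) | ant1:(2,1)->E->(2,2)
  grid max=3 at (2,2)
Step 3: ant0:(0,4)->S->(1,4) | ant1:(2,2)->N->(1,2)
  grid max=2 at (2,2)

(1,4) (1,2)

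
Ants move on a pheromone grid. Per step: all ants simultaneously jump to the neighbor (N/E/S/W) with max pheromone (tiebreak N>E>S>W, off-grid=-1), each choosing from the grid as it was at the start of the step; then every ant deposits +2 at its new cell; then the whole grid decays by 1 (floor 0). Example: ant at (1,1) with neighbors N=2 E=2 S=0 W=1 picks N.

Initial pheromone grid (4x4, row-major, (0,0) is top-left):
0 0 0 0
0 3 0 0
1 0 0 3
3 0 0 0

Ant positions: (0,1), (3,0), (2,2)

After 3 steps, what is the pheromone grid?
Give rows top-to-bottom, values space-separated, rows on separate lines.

After step 1: ants at (1,1),(2,0),(2,3)
  0 0 0 0
  0 4 0 0
  2 0 0 4
  2 0 0 0
After step 2: ants at (0,1),(3,0),(1,3)
  0 1 0 0
  0 3 0 1
  1 0 0 3
  3 0 0 0
After step 3: ants at (1,1),(2,0),(2,3)
  0 0 0 0
  0 4 0 0
  2 0 0 4
  2 0 0 0

0 0 0 0
0 4 0 0
2 0 0 4
2 0 0 0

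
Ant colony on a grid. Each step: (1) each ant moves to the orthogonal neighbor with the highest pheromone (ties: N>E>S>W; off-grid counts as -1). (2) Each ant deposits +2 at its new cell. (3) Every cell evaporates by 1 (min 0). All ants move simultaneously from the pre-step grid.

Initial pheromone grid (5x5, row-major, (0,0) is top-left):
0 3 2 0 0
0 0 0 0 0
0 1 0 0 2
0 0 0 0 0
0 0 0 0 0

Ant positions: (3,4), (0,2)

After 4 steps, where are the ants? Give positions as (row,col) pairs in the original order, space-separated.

Step 1: ant0:(3,4)->N->(2,4) | ant1:(0,2)->W->(0,1)
  grid max=4 at (0,1)
Step 2: ant0:(2,4)->N->(1,4) | ant1:(0,1)->E->(0,2)
  grid max=3 at (0,1)
Step 3: ant0:(1,4)->S->(2,4) | ant1:(0,2)->W->(0,1)
  grid max=4 at (0,1)
Step 4: ant0:(2,4)->N->(1,4) | ant1:(0,1)->E->(0,2)
  grid max=3 at (0,1)

(1,4) (0,2)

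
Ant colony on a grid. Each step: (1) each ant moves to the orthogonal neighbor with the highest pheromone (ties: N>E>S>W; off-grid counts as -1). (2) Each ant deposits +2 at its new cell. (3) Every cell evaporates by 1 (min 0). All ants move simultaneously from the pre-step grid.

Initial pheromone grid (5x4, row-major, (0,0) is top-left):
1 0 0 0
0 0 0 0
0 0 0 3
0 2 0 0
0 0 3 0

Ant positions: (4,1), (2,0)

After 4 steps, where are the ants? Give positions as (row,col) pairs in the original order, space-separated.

Step 1: ant0:(4,1)->E->(4,2) | ant1:(2,0)->N->(1,0)
  grid max=4 at (4,2)
Step 2: ant0:(4,2)->N->(3,2) | ant1:(1,0)->N->(0,0)
  grid max=3 at (4,2)
Step 3: ant0:(3,2)->S->(4,2) | ant1:(0,0)->E->(0,1)
  grid max=4 at (4,2)
Step 4: ant0:(4,2)->N->(3,2) | ant1:(0,1)->E->(0,2)
  grid max=3 at (4,2)

(3,2) (0,2)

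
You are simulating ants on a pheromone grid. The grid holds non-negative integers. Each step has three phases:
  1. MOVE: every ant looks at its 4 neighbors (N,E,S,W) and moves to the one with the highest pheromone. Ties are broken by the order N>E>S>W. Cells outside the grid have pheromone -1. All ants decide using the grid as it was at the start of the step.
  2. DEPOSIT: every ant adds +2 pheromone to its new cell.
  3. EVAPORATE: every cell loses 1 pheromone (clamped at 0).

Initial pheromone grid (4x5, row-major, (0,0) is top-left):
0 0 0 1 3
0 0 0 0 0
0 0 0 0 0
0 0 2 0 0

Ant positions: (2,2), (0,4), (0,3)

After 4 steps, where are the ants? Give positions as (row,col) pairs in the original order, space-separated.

Step 1: ant0:(2,2)->S->(3,2) | ant1:(0,4)->W->(0,3) | ant2:(0,3)->E->(0,4)
  grid max=4 at (0,4)
Step 2: ant0:(3,2)->N->(2,2) | ant1:(0,3)->E->(0,4) | ant2:(0,4)->W->(0,3)
  grid max=5 at (0,4)
Step 3: ant0:(2,2)->S->(3,2) | ant1:(0,4)->W->(0,3) | ant2:(0,3)->E->(0,4)
  grid max=6 at (0,4)
Step 4: ant0:(3,2)->N->(2,2) | ant1:(0,3)->E->(0,4) | ant2:(0,4)->W->(0,3)
  grid max=7 at (0,4)

(2,2) (0,4) (0,3)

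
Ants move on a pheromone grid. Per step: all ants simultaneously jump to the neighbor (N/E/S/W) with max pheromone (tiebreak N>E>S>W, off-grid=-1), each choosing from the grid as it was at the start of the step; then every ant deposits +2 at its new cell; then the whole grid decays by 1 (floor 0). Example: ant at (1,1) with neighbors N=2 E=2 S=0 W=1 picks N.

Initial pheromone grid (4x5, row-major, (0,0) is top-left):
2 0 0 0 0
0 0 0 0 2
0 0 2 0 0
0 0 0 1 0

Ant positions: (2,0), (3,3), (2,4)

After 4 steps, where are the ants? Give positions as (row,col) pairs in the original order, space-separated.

Step 1: ant0:(2,0)->N->(1,0) | ant1:(3,3)->N->(2,3) | ant2:(2,4)->N->(1,4)
  grid max=3 at (1,4)
Step 2: ant0:(1,0)->N->(0,0) | ant1:(2,3)->W->(2,2) | ant2:(1,4)->N->(0,4)
  grid max=2 at (0,0)
Step 3: ant0:(0,0)->E->(0,1) | ant1:(2,2)->N->(1,2) | ant2:(0,4)->S->(1,4)
  grid max=3 at (1,4)
Step 4: ant0:(0,1)->W->(0,0) | ant1:(1,2)->S->(2,2) | ant2:(1,4)->N->(0,4)
  grid max=2 at (0,0)

(0,0) (2,2) (0,4)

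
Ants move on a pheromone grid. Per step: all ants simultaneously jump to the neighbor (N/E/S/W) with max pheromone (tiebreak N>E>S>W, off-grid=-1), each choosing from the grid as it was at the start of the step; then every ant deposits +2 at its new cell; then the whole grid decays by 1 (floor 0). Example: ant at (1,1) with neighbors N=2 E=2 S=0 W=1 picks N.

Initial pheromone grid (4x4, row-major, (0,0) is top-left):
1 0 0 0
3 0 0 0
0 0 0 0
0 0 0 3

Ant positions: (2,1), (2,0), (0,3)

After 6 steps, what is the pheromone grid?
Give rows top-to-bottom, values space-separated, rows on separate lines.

After step 1: ants at (1,1),(1,0),(1,3)
  0 0 0 0
  4 1 0 1
  0 0 0 0
  0 0 0 2
After step 2: ants at (1,0),(1,1),(0,3)
  0 0 0 1
  5 2 0 0
  0 0 0 0
  0 0 0 1
After step 3: ants at (1,1),(1,0),(1,3)
  0 0 0 0
  6 3 0 1
  0 0 0 0
  0 0 0 0
After step 4: ants at (1,0),(1,1),(0,3)
  0 0 0 1
  7 4 0 0
  0 0 0 0
  0 0 0 0
After step 5: ants at (1,1),(1,0),(1,3)
  0 0 0 0
  8 5 0 1
  0 0 0 0
  0 0 0 0
After step 6: ants at (1,0),(1,1),(0,3)
  0 0 0 1
  9 6 0 0
  0 0 0 0
  0 0 0 0

0 0 0 1
9 6 0 0
0 0 0 0
0 0 0 0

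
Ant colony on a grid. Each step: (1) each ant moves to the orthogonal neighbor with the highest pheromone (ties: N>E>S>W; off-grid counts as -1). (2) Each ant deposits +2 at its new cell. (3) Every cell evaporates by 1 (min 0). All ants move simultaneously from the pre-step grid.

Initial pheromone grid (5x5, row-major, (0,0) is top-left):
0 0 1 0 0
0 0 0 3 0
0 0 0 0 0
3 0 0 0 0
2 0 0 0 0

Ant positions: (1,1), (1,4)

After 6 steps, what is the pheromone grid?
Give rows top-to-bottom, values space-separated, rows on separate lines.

After step 1: ants at (0,1),(1,3)
  0 1 0 0 0
  0 0 0 4 0
  0 0 0 0 0
  2 0 0 0 0
  1 0 0 0 0
After step 2: ants at (0,2),(0,3)
  0 0 1 1 0
  0 0 0 3 0
  0 0 0 0 0
  1 0 0 0 0
  0 0 0 0 0
After step 3: ants at (0,3),(1,3)
  0 0 0 2 0
  0 0 0 4 0
  0 0 0 0 0
  0 0 0 0 0
  0 0 0 0 0
After step 4: ants at (1,3),(0,3)
  0 0 0 3 0
  0 0 0 5 0
  0 0 0 0 0
  0 0 0 0 0
  0 0 0 0 0
After step 5: ants at (0,3),(1,3)
  0 0 0 4 0
  0 0 0 6 0
  0 0 0 0 0
  0 0 0 0 0
  0 0 0 0 0
After step 6: ants at (1,3),(0,3)
  0 0 0 5 0
  0 0 0 7 0
  0 0 0 0 0
  0 0 0 0 0
  0 0 0 0 0

0 0 0 5 0
0 0 0 7 0
0 0 0 0 0
0 0 0 0 0
0 0 0 0 0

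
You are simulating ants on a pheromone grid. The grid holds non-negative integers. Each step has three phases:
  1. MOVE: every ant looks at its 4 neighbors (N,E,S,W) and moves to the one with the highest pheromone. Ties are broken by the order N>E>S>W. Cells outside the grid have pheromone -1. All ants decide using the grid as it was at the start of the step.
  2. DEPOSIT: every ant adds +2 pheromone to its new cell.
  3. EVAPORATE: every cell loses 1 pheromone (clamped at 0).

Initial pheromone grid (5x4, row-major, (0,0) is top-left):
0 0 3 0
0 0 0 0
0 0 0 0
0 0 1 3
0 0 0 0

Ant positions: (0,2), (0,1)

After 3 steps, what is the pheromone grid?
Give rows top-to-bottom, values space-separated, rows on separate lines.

After step 1: ants at (0,3),(0,2)
  0 0 4 1
  0 0 0 0
  0 0 0 0
  0 0 0 2
  0 0 0 0
After step 2: ants at (0,2),(0,3)
  0 0 5 2
  0 0 0 0
  0 0 0 0
  0 0 0 1
  0 0 0 0
After step 3: ants at (0,3),(0,2)
  0 0 6 3
  0 0 0 0
  0 0 0 0
  0 0 0 0
  0 0 0 0

0 0 6 3
0 0 0 0
0 0 0 0
0 0 0 0
0 0 0 0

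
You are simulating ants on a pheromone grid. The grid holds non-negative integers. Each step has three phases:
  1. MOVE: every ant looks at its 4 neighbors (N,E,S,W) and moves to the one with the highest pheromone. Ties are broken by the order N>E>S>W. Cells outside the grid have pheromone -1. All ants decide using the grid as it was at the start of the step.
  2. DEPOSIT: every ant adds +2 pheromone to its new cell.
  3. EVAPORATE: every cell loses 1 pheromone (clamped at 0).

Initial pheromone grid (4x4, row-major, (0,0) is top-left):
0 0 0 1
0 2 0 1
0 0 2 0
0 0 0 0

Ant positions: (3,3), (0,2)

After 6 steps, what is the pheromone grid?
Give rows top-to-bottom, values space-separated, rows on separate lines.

After step 1: ants at (2,3),(0,3)
  0 0 0 2
  0 1 0 0
  0 0 1 1
  0 0 0 0
After step 2: ants at (2,2),(1,3)
  0 0 0 1
  0 0 0 1
  0 0 2 0
  0 0 0 0
After step 3: ants at (1,2),(0,3)
  0 0 0 2
  0 0 1 0
  0 0 1 0
  0 0 0 0
After step 4: ants at (2,2),(1,3)
  0 0 0 1
  0 0 0 1
  0 0 2 0
  0 0 0 0
After step 5: ants at (1,2),(0,3)
  0 0 0 2
  0 0 1 0
  0 0 1 0
  0 0 0 0
After step 6: ants at (2,2),(1,3)
  0 0 0 1
  0 0 0 1
  0 0 2 0
  0 0 0 0

0 0 0 1
0 0 0 1
0 0 2 0
0 0 0 0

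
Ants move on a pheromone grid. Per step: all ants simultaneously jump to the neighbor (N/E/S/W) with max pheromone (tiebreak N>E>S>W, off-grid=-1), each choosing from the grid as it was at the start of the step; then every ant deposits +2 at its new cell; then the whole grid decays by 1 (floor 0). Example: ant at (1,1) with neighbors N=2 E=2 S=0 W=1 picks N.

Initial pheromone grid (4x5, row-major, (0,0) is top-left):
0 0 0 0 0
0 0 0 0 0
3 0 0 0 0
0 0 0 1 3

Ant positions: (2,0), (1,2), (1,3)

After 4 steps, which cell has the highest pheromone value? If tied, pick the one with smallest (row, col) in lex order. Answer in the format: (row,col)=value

Answer: (0,2)=4

Derivation:
Step 1: ant0:(2,0)->N->(1,0) | ant1:(1,2)->N->(0,2) | ant2:(1,3)->N->(0,3)
  grid max=2 at (2,0)
Step 2: ant0:(1,0)->S->(2,0) | ant1:(0,2)->E->(0,3) | ant2:(0,3)->W->(0,2)
  grid max=3 at (2,0)
Step 3: ant0:(2,0)->N->(1,0) | ant1:(0,3)->W->(0,2) | ant2:(0,2)->E->(0,3)
  grid max=3 at (0,2)
Step 4: ant0:(1,0)->S->(2,0) | ant1:(0,2)->E->(0,3) | ant2:(0,3)->W->(0,2)
  grid max=4 at (0,2)
Final grid:
  0 0 4 4 0
  0 0 0 0 0
  3 0 0 0 0
  0 0 0 0 0
Max pheromone 4 at (0,2)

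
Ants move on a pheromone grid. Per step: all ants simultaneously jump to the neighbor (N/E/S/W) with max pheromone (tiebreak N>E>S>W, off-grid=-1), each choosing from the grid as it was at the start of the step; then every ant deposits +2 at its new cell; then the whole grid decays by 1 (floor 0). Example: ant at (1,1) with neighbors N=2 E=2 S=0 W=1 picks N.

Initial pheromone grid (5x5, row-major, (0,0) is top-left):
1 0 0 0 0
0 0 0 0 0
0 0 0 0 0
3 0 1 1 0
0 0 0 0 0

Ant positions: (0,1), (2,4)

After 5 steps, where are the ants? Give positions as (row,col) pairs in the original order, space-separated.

Step 1: ant0:(0,1)->W->(0,0) | ant1:(2,4)->N->(1,4)
  grid max=2 at (0,0)
Step 2: ant0:(0,0)->E->(0,1) | ant1:(1,4)->N->(0,4)
  grid max=1 at (0,0)
Step 3: ant0:(0,1)->W->(0,0) | ant1:(0,4)->S->(1,4)
  grid max=2 at (0,0)
Step 4: ant0:(0,0)->E->(0,1) | ant1:(1,4)->N->(0,4)
  grid max=1 at (0,0)
Step 5: ant0:(0,1)->W->(0,0) | ant1:(0,4)->S->(1,4)
  grid max=2 at (0,0)

(0,0) (1,4)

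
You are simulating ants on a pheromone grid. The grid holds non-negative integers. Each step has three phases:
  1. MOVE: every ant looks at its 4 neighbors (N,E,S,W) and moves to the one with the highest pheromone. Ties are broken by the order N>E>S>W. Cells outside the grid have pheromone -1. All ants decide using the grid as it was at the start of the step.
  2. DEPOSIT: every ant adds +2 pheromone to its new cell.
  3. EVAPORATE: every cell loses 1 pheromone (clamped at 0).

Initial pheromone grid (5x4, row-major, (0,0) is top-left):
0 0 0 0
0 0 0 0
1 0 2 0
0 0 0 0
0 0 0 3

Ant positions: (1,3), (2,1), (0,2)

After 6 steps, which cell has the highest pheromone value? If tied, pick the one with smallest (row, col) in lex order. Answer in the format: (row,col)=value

Step 1: ant0:(1,3)->N->(0,3) | ant1:(2,1)->E->(2,2) | ant2:(0,2)->E->(0,3)
  grid max=3 at (0,3)
Step 2: ant0:(0,3)->S->(1,3) | ant1:(2,2)->N->(1,2) | ant2:(0,3)->S->(1,3)
  grid max=3 at (1,3)
Step 3: ant0:(1,3)->N->(0,3) | ant1:(1,2)->E->(1,3) | ant2:(1,3)->N->(0,3)
  grid max=5 at (0,3)
Step 4: ant0:(0,3)->S->(1,3) | ant1:(1,3)->N->(0,3) | ant2:(0,3)->S->(1,3)
  grid max=7 at (1,3)
Step 5: ant0:(1,3)->N->(0,3) | ant1:(0,3)->S->(1,3) | ant2:(1,3)->N->(0,3)
  grid max=9 at (0,3)
Step 6: ant0:(0,3)->S->(1,3) | ant1:(1,3)->N->(0,3) | ant2:(0,3)->S->(1,3)
  grid max=11 at (1,3)
Final grid:
  0 0 0 10
  0 0 0 11
  0 0 0 0
  0 0 0 0
  0 0 0 0
Max pheromone 11 at (1,3)

Answer: (1,3)=11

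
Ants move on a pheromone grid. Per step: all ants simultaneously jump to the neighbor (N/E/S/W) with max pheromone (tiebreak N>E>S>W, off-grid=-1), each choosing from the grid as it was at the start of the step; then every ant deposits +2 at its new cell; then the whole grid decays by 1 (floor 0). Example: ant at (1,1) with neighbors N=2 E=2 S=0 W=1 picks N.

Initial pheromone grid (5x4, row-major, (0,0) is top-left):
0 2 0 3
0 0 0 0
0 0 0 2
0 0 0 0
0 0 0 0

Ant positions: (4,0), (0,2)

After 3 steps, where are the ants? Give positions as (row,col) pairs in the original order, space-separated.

Step 1: ant0:(4,0)->N->(3,0) | ant1:(0,2)->E->(0,3)
  grid max=4 at (0,3)
Step 2: ant0:(3,0)->N->(2,0) | ant1:(0,3)->S->(1,3)
  grid max=3 at (0,3)
Step 3: ant0:(2,0)->N->(1,0) | ant1:(1,3)->N->(0,3)
  grid max=4 at (0,3)

(1,0) (0,3)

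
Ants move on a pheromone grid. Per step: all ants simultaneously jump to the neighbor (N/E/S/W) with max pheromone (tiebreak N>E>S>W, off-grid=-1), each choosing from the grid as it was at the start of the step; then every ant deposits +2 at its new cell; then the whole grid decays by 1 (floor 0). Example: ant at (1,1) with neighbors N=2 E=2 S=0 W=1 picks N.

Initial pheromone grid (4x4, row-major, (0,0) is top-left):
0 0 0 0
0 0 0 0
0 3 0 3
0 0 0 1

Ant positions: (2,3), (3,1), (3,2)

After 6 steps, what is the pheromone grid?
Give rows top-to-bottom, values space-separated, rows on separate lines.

After step 1: ants at (3,3),(2,1),(3,3)
  0 0 0 0
  0 0 0 0
  0 4 0 2
  0 0 0 4
After step 2: ants at (2,3),(1,1),(2,3)
  0 0 0 0
  0 1 0 0
  0 3 0 5
  0 0 0 3
After step 3: ants at (3,3),(2,1),(3,3)
  0 0 0 0
  0 0 0 0
  0 4 0 4
  0 0 0 6
After step 4: ants at (2,3),(1,1),(2,3)
  0 0 0 0
  0 1 0 0
  0 3 0 7
  0 0 0 5
After step 5: ants at (3,3),(2,1),(3,3)
  0 0 0 0
  0 0 0 0
  0 4 0 6
  0 0 0 8
After step 6: ants at (2,3),(1,1),(2,3)
  0 0 0 0
  0 1 0 0
  0 3 0 9
  0 0 0 7

0 0 0 0
0 1 0 0
0 3 0 9
0 0 0 7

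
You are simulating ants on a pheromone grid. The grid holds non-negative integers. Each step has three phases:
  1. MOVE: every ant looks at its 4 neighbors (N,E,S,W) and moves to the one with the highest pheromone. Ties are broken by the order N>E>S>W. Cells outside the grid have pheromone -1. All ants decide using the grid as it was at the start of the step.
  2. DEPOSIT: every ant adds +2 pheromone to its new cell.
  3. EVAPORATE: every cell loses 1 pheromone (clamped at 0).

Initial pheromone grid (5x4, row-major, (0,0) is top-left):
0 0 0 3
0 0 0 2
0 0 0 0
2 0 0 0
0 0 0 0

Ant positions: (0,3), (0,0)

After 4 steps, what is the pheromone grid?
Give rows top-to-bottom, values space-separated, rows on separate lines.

After step 1: ants at (1,3),(0,1)
  0 1 0 2
  0 0 0 3
  0 0 0 0
  1 0 0 0
  0 0 0 0
After step 2: ants at (0,3),(0,2)
  0 0 1 3
  0 0 0 2
  0 0 0 0
  0 0 0 0
  0 0 0 0
After step 3: ants at (1,3),(0,3)
  0 0 0 4
  0 0 0 3
  0 0 0 0
  0 0 0 0
  0 0 0 0
After step 4: ants at (0,3),(1,3)
  0 0 0 5
  0 0 0 4
  0 0 0 0
  0 0 0 0
  0 0 0 0

0 0 0 5
0 0 0 4
0 0 0 0
0 0 0 0
0 0 0 0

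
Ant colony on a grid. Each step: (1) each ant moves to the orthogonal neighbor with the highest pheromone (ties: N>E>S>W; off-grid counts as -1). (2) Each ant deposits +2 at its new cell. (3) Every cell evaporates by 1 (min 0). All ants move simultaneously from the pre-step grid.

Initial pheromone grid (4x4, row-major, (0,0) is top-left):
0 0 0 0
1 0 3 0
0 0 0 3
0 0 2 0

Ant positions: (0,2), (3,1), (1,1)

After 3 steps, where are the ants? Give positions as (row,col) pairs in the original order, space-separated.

Step 1: ant0:(0,2)->S->(1,2) | ant1:(3,1)->E->(3,2) | ant2:(1,1)->E->(1,2)
  grid max=6 at (1,2)
Step 2: ant0:(1,2)->N->(0,2) | ant1:(3,2)->N->(2,2) | ant2:(1,2)->N->(0,2)
  grid max=5 at (1,2)
Step 3: ant0:(0,2)->S->(1,2) | ant1:(2,2)->N->(1,2) | ant2:(0,2)->S->(1,2)
  grid max=10 at (1,2)

(1,2) (1,2) (1,2)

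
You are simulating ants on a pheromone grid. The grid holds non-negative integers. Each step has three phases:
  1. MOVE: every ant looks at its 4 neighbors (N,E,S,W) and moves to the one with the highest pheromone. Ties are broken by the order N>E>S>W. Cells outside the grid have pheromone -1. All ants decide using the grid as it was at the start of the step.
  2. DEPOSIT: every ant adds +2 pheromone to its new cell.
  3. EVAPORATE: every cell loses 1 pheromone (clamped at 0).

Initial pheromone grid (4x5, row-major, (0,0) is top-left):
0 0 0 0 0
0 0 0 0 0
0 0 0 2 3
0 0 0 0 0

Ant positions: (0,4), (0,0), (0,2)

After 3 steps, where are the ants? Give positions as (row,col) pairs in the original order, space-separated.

Step 1: ant0:(0,4)->S->(1,4) | ant1:(0,0)->E->(0,1) | ant2:(0,2)->E->(0,3)
  grid max=2 at (2,4)
Step 2: ant0:(1,4)->S->(2,4) | ant1:(0,1)->E->(0,2) | ant2:(0,3)->E->(0,4)
  grid max=3 at (2,4)
Step 3: ant0:(2,4)->N->(1,4) | ant1:(0,2)->E->(0,3) | ant2:(0,4)->S->(1,4)
  grid max=3 at (1,4)

(1,4) (0,3) (1,4)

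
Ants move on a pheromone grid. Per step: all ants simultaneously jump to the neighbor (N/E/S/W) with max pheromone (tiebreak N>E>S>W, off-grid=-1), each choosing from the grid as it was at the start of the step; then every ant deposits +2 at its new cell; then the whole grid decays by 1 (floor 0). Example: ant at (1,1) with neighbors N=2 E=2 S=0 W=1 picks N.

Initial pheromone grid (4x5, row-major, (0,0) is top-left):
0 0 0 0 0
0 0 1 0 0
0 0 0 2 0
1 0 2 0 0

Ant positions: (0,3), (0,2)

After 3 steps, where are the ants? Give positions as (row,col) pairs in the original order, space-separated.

Step 1: ant0:(0,3)->E->(0,4) | ant1:(0,2)->S->(1,2)
  grid max=2 at (1,2)
Step 2: ant0:(0,4)->S->(1,4) | ant1:(1,2)->N->(0,2)
  grid max=1 at (0,2)
Step 3: ant0:(1,4)->N->(0,4) | ant1:(0,2)->S->(1,2)
  grid max=2 at (1,2)

(0,4) (1,2)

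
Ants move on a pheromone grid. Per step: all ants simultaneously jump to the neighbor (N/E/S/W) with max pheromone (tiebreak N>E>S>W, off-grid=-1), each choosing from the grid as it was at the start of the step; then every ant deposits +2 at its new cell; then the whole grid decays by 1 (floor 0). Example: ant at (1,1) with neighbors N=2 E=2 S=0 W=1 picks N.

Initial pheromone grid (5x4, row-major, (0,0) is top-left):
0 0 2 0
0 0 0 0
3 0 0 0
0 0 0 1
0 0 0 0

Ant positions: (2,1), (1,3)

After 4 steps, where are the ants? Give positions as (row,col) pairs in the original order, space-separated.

Step 1: ant0:(2,1)->W->(2,0) | ant1:(1,3)->N->(0,3)
  grid max=4 at (2,0)
Step 2: ant0:(2,0)->N->(1,0) | ant1:(0,3)->W->(0,2)
  grid max=3 at (2,0)
Step 3: ant0:(1,0)->S->(2,0) | ant1:(0,2)->E->(0,3)
  grid max=4 at (2,0)
Step 4: ant0:(2,0)->N->(1,0) | ant1:(0,3)->W->(0,2)
  grid max=3 at (2,0)

(1,0) (0,2)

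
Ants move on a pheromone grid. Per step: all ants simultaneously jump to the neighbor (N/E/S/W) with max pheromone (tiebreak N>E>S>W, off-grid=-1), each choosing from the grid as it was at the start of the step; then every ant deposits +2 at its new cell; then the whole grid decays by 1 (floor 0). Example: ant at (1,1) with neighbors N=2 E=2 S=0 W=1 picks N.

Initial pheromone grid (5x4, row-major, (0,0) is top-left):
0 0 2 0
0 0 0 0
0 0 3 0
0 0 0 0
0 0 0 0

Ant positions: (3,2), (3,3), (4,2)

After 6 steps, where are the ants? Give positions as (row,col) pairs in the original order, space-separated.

Step 1: ant0:(3,2)->N->(2,2) | ant1:(3,3)->N->(2,3) | ant2:(4,2)->N->(3,2)
  grid max=4 at (2,2)
Step 2: ant0:(2,2)->E->(2,3) | ant1:(2,3)->W->(2,2) | ant2:(3,2)->N->(2,2)
  grid max=7 at (2,2)
Step 3: ant0:(2,3)->W->(2,2) | ant1:(2,2)->E->(2,3) | ant2:(2,2)->E->(2,3)
  grid max=8 at (2,2)
Step 4: ant0:(2,2)->E->(2,3) | ant1:(2,3)->W->(2,2) | ant2:(2,3)->W->(2,2)
  grid max=11 at (2,2)
Step 5: ant0:(2,3)->W->(2,2) | ant1:(2,2)->E->(2,3) | ant2:(2,2)->E->(2,3)
  grid max=12 at (2,2)
Step 6: ant0:(2,2)->E->(2,3) | ant1:(2,3)->W->(2,2) | ant2:(2,3)->W->(2,2)
  grid max=15 at (2,2)

(2,3) (2,2) (2,2)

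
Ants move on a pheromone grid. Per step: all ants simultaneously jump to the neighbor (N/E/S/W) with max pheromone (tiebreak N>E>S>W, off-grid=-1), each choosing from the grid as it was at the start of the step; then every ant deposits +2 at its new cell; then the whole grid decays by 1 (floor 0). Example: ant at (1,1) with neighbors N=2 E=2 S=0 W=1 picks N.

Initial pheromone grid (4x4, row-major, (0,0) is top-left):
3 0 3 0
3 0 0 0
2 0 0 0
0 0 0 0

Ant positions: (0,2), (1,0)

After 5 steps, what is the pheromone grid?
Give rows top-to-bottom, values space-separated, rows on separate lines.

After step 1: ants at (0,3),(0,0)
  4 0 2 1
  2 0 0 0
  1 0 0 0
  0 0 0 0
After step 2: ants at (0,2),(1,0)
  3 0 3 0
  3 0 0 0
  0 0 0 0
  0 0 0 0
After step 3: ants at (0,3),(0,0)
  4 0 2 1
  2 0 0 0
  0 0 0 0
  0 0 0 0
After step 4: ants at (0,2),(1,0)
  3 0 3 0
  3 0 0 0
  0 0 0 0
  0 0 0 0
After step 5: ants at (0,3),(0,0)
  4 0 2 1
  2 0 0 0
  0 0 0 0
  0 0 0 0

4 0 2 1
2 0 0 0
0 0 0 0
0 0 0 0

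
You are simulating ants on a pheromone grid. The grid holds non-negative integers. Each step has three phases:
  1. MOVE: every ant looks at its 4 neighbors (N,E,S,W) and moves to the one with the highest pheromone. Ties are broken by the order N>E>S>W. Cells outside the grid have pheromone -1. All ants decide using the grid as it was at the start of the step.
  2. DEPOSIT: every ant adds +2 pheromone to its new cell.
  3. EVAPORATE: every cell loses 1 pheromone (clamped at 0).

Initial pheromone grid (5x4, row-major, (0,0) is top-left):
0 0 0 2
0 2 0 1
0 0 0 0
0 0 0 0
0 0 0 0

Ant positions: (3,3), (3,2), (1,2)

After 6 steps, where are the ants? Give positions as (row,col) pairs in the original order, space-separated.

Step 1: ant0:(3,3)->N->(2,3) | ant1:(3,2)->N->(2,2) | ant2:(1,2)->W->(1,1)
  grid max=3 at (1,1)
Step 2: ant0:(2,3)->W->(2,2) | ant1:(2,2)->E->(2,3) | ant2:(1,1)->N->(0,1)
  grid max=2 at (1,1)
Step 3: ant0:(2,2)->E->(2,3) | ant1:(2,3)->W->(2,2) | ant2:(0,1)->S->(1,1)
  grid max=3 at (1,1)
Step 4: ant0:(2,3)->W->(2,2) | ant1:(2,2)->E->(2,3) | ant2:(1,1)->N->(0,1)
  grid max=4 at (2,2)
Step 5: ant0:(2,2)->E->(2,3) | ant1:(2,3)->W->(2,2) | ant2:(0,1)->S->(1,1)
  grid max=5 at (2,2)
Step 6: ant0:(2,3)->W->(2,2) | ant1:(2,2)->E->(2,3) | ant2:(1,1)->N->(0,1)
  grid max=6 at (2,2)

(2,2) (2,3) (0,1)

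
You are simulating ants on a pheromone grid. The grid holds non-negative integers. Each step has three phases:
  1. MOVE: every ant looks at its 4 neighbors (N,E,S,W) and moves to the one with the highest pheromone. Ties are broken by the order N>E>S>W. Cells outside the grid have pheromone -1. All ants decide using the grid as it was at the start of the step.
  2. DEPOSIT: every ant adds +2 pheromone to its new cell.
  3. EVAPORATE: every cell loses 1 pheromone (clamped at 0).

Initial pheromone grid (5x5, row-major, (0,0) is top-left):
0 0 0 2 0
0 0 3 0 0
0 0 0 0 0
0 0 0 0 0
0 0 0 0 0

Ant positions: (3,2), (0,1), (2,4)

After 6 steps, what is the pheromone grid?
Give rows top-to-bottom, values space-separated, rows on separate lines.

After step 1: ants at (2,2),(0,2),(1,4)
  0 0 1 1 0
  0 0 2 0 1
  0 0 1 0 0
  0 0 0 0 0
  0 0 0 0 0
After step 2: ants at (1,2),(1,2),(0,4)
  0 0 0 0 1
  0 0 5 0 0
  0 0 0 0 0
  0 0 0 0 0
  0 0 0 0 0
After step 3: ants at (0,2),(0,2),(1,4)
  0 0 3 0 0
  0 0 4 0 1
  0 0 0 0 0
  0 0 0 0 0
  0 0 0 0 0
After step 4: ants at (1,2),(1,2),(0,4)
  0 0 2 0 1
  0 0 7 0 0
  0 0 0 0 0
  0 0 0 0 0
  0 0 0 0 0
After step 5: ants at (0,2),(0,2),(1,4)
  0 0 5 0 0
  0 0 6 0 1
  0 0 0 0 0
  0 0 0 0 0
  0 0 0 0 0
After step 6: ants at (1,2),(1,2),(0,4)
  0 0 4 0 1
  0 0 9 0 0
  0 0 0 0 0
  0 0 0 0 0
  0 0 0 0 0

0 0 4 0 1
0 0 9 0 0
0 0 0 0 0
0 0 0 0 0
0 0 0 0 0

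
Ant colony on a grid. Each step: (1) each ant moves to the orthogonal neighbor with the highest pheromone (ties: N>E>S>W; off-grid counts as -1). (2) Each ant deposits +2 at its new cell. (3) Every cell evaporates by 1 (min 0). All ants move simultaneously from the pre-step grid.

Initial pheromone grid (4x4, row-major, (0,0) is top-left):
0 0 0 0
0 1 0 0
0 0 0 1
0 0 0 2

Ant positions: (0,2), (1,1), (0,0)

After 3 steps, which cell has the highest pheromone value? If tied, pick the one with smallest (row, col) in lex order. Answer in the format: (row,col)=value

Answer: (0,1)=5

Derivation:
Step 1: ant0:(0,2)->E->(0,3) | ant1:(1,1)->N->(0,1) | ant2:(0,0)->E->(0,1)
  grid max=3 at (0,1)
Step 2: ant0:(0,3)->S->(1,3) | ant1:(0,1)->E->(0,2) | ant2:(0,1)->E->(0,2)
  grid max=3 at (0,2)
Step 3: ant0:(1,3)->N->(0,3) | ant1:(0,2)->W->(0,1) | ant2:(0,2)->W->(0,1)
  grid max=5 at (0,1)
Final grid:
  0 5 2 1
  0 0 0 0
  0 0 0 0
  0 0 0 0
Max pheromone 5 at (0,1)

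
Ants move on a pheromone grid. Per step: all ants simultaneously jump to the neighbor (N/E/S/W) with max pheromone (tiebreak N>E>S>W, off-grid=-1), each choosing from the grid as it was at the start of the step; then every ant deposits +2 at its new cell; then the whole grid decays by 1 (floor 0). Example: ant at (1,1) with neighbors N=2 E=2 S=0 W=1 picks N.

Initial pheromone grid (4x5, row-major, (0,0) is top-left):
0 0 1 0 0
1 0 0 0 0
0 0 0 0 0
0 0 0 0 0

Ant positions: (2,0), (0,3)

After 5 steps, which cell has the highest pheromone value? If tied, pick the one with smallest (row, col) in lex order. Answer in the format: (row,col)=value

Answer: (0,2)=2

Derivation:
Step 1: ant0:(2,0)->N->(1,0) | ant1:(0,3)->W->(0,2)
  grid max=2 at (0,2)
Step 2: ant0:(1,0)->N->(0,0) | ant1:(0,2)->E->(0,3)
  grid max=1 at (0,0)
Step 3: ant0:(0,0)->S->(1,0) | ant1:(0,3)->W->(0,2)
  grid max=2 at (0,2)
Step 4: ant0:(1,0)->N->(0,0) | ant1:(0,2)->E->(0,3)
  grid max=1 at (0,0)
Step 5: ant0:(0,0)->S->(1,0) | ant1:(0,3)->W->(0,2)
  grid max=2 at (0,2)
Final grid:
  0 0 2 0 0
  2 0 0 0 0
  0 0 0 0 0
  0 0 0 0 0
Max pheromone 2 at (0,2)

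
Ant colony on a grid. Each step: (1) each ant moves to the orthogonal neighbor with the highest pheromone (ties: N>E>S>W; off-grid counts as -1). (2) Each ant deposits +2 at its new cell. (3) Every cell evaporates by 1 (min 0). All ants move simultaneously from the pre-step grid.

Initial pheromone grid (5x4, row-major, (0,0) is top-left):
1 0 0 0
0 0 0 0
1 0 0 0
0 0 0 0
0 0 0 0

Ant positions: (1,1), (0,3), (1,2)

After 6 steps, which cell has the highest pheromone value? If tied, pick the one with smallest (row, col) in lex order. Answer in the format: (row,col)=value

Answer: (0,1)=10

Derivation:
Step 1: ant0:(1,1)->N->(0,1) | ant1:(0,3)->S->(1,3) | ant2:(1,2)->N->(0,2)
  grid max=1 at (0,1)
Step 2: ant0:(0,1)->E->(0,2) | ant1:(1,3)->N->(0,3) | ant2:(0,2)->W->(0,1)
  grid max=2 at (0,1)
Step 3: ant0:(0,2)->W->(0,1) | ant1:(0,3)->W->(0,2) | ant2:(0,1)->E->(0,2)
  grid max=5 at (0,2)
Step 4: ant0:(0,1)->E->(0,2) | ant1:(0,2)->W->(0,1) | ant2:(0,2)->W->(0,1)
  grid max=6 at (0,1)
Step 5: ant0:(0,2)->W->(0,1) | ant1:(0,1)->E->(0,2) | ant2:(0,1)->E->(0,2)
  grid max=9 at (0,2)
Step 6: ant0:(0,1)->E->(0,2) | ant1:(0,2)->W->(0,1) | ant2:(0,2)->W->(0,1)
  grid max=10 at (0,1)
Final grid:
  0 10 10 0
  0 0 0 0
  0 0 0 0
  0 0 0 0
  0 0 0 0
Max pheromone 10 at (0,1)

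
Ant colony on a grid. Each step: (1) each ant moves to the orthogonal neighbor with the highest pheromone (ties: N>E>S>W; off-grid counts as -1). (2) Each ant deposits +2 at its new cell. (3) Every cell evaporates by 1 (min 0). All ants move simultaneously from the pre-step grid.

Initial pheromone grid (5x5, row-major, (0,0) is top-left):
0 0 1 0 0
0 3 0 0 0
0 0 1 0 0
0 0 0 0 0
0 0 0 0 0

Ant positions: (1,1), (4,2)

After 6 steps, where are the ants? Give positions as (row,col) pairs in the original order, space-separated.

Step 1: ant0:(1,1)->N->(0,1) | ant1:(4,2)->N->(3,2)
  grid max=2 at (1,1)
Step 2: ant0:(0,1)->S->(1,1) | ant1:(3,2)->N->(2,2)
  grid max=3 at (1,1)
Step 3: ant0:(1,1)->N->(0,1) | ant1:(2,2)->N->(1,2)
  grid max=2 at (1,1)
Step 4: ant0:(0,1)->S->(1,1) | ant1:(1,2)->W->(1,1)
  grid max=5 at (1,1)
Step 5: ant0:(1,1)->N->(0,1) | ant1:(1,1)->N->(0,1)
  grid max=4 at (1,1)
Step 6: ant0:(0,1)->S->(1,1) | ant1:(0,1)->S->(1,1)
  grid max=7 at (1,1)

(1,1) (1,1)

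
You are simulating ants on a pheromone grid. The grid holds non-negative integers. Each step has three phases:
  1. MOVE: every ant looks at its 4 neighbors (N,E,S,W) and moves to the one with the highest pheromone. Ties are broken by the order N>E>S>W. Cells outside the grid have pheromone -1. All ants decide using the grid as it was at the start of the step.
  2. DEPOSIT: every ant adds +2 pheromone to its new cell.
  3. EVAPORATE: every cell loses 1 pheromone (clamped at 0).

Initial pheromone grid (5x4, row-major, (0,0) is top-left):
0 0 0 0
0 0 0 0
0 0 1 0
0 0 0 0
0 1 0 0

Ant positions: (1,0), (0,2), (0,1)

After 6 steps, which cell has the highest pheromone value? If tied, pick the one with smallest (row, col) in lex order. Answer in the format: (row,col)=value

Answer: (0,2)=10

Derivation:
Step 1: ant0:(1,0)->N->(0,0) | ant1:(0,2)->E->(0,3) | ant2:(0,1)->E->(0,2)
  grid max=1 at (0,0)
Step 2: ant0:(0,0)->E->(0,1) | ant1:(0,3)->W->(0,2) | ant2:(0,2)->E->(0,3)
  grid max=2 at (0,2)
Step 3: ant0:(0,1)->E->(0,2) | ant1:(0,2)->E->(0,3) | ant2:(0,3)->W->(0,2)
  grid max=5 at (0,2)
Step 4: ant0:(0,2)->E->(0,3) | ant1:(0,3)->W->(0,2) | ant2:(0,2)->E->(0,3)
  grid max=6 at (0,2)
Step 5: ant0:(0,3)->W->(0,2) | ant1:(0,2)->E->(0,3) | ant2:(0,3)->W->(0,2)
  grid max=9 at (0,2)
Step 6: ant0:(0,2)->E->(0,3) | ant1:(0,3)->W->(0,2) | ant2:(0,2)->E->(0,3)
  grid max=10 at (0,2)
Final grid:
  0 0 10 10
  0 0 0 0
  0 0 0 0
  0 0 0 0
  0 0 0 0
Max pheromone 10 at (0,2)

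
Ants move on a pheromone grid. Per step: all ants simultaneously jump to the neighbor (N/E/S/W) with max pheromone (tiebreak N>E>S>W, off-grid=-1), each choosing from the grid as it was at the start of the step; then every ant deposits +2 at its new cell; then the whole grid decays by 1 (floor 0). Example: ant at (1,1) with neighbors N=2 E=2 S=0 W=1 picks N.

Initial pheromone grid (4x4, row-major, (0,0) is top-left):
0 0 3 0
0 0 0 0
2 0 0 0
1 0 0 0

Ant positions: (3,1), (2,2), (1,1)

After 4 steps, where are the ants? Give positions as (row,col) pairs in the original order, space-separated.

Step 1: ant0:(3,1)->W->(3,0) | ant1:(2,2)->N->(1,2) | ant2:(1,1)->N->(0,1)
  grid max=2 at (0,2)
Step 2: ant0:(3,0)->N->(2,0) | ant1:(1,2)->N->(0,2) | ant2:(0,1)->E->(0,2)
  grid max=5 at (0,2)
Step 3: ant0:(2,0)->S->(3,0) | ant1:(0,2)->E->(0,3) | ant2:(0,2)->E->(0,3)
  grid max=4 at (0,2)
Step 4: ant0:(3,0)->N->(2,0) | ant1:(0,3)->W->(0,2) | ant2:(0,3)->W->(0,2)
  grid max=7 at (0,2)

(2,0) (0,2) (0,2)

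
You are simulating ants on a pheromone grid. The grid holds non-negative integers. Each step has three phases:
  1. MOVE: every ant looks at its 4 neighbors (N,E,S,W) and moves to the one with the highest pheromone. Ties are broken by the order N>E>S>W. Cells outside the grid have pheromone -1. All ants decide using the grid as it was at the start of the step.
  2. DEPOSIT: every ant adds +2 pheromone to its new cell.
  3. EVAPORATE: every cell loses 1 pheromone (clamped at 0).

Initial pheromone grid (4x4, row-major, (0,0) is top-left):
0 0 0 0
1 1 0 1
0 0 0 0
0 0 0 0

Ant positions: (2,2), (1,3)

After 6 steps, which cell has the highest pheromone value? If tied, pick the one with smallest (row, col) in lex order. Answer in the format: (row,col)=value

Answer: (1,3)=5

Derivation:
Step 1: ant0:(2,2)->N->(1,2) | ant1:(1,3)->N->(0,3)
  grid max=1 at (0,3)
Step 2: ant0:(1,2)->N->(0,2) | ant1:(0,3)->S->(1,3)
  grid max=1 at (0,2)
Step 3: ant0:(0,2)->E->(0,3) | ant1:(1,3)->N->(0,3)
  grid max=3 at (0,3)
Step 4: ant0:(0,3)->S->(1,3) | ant1:(0,3)->S->(1,3)
  grid max=3 at (1,3)
Step 5: ant0:(1,3)->N->(0,3) | ant1:(1,3)->N->(0,3)
  grid max=5 at (0,3)
Step 6: ant0:(0,3)->S->(1,3) | ant1:(0,3)->S->(1,3)
  grid max=5 at (1,3)
Final grid:
  0 0 0 4
  0 0 0 5
  0 0 0 0
  0 0 0 0
Max pheromone 5 at (1,3)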